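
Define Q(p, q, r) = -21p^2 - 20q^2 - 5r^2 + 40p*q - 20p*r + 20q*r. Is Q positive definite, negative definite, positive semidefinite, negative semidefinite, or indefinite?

negative semidefinite

Write A = [[-21, 20, -10], [20, -20, 10], [-10, 10, -5]].
Row-reducing A symmetrically gives the diagonal entries -21, -20/21, 0.
So there are 2 negative, 1 zero pivots.
Hence Q is negative semidefinite.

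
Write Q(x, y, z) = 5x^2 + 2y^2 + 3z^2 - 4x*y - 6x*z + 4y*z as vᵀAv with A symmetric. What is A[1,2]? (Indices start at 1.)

The coefficient of x·y in Q is -4. For a symmetric A this equals A[1,2] + A[2,1] = 2·A[1,2].
So A[1,2] = -4/2 = -2.

-2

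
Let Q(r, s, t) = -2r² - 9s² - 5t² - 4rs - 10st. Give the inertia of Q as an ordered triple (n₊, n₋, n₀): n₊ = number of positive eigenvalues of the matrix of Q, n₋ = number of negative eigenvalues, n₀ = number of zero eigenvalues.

(0, 3, 0)

The symmetric matrix is A = [[-2, -2, 0], [-2, -9, -5], [0, -5, -5]].
Symmetric row and column elimination reduces A to a congruent diagonal form with pivots -2, -7, -10/7.
That gives 3 negative pivots.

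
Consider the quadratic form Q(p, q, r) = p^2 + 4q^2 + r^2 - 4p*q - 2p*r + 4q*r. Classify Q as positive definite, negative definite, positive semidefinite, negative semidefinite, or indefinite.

positive semidefinite

The symmetric matrix is A = [[1, -2, -1], [-2, 4, 2], [-1, 2, 1]].
Symmetric row and column elimination reduces A to a congruent diagonal form with pivots 1, 0, 0.
That gives 1 positive, 2 zero pivots.
Hence Q is positive semidefinite.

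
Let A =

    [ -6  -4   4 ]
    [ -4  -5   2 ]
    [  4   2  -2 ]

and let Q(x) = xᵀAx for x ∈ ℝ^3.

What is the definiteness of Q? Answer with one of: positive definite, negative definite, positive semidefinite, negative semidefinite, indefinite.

Congruent diagonalization of A (simultaneous row and column reduction) yields pivots -6, -7/3, 6/7.
Counting signs: 1 positive, 2 negative.
Hence Q is indefinite.

indefinite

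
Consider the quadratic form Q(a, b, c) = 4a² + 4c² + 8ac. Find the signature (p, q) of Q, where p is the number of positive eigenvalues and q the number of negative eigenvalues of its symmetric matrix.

(1, 0)

The symmetric matrix is A = [[4, 0, 4], [0, 0, 0], [4, 0, 4]].
Applying the same elementary operations to the rows and columns of A produces a congruent diagonal matrix with entries 4, 0, 0.
So there are 1 positive, 2 zero pivots.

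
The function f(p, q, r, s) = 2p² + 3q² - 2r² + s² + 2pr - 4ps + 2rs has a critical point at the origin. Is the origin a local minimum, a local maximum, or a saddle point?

saddle point

The Hessian at the origin is H = [[4, 0, 2, -4], [0, 6, 0, 0], [2, 0, -4, 2], [-4, 0, 2, 2]].
Congruent diagonalization of H (simultaneous row and column reduction) yields pivots 4, 6, -5, 6/5.
That gives 3 positive, 1 negative pivots.
H is indefinite, so the origin is a saddle point.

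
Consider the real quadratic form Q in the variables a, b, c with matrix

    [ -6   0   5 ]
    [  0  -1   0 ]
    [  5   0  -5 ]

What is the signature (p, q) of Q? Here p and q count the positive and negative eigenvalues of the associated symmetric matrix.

Applying the same elementary operations to the rows and columns of A produces a congruent diagonal matrix with entries -6, -1, -5/6.
Counting signs: 3 negative.

(0, 3)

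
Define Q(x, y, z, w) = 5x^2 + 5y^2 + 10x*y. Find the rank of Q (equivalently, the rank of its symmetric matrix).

The associated matrix is A = [[5, 5, 0, 0], [5, 5, 0, 0], [0, 0, 0, 0], [0, 0, 0, 0]].
Congruent diagonalization of A (simultaneous row and column reduction) yields pivots 5, 0, 0, 0.
Counting signs: 1 positive, 3 zero.
The rank is the number of nonzero pivots: 1.

1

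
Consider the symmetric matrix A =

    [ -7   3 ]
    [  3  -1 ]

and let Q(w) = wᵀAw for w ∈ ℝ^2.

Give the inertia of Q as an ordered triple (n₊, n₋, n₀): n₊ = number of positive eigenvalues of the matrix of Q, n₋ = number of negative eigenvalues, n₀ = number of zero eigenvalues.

An LDLᵀ factorisation of A has diagonal entries -7, 2/7.
So there are 1 positive, 1 negative pivots.

(1, 1, 0)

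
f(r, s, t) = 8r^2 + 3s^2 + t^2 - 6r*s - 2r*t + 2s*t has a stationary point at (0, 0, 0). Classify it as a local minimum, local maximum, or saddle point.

local minimum

The Hessian at the origin is H = [[16, -6, -2], [-6, 6, 2], [-2, 2, 2]].
Applying the same elementary operations to the rows and columns of H produces a congruent diagonal matrix with entries 16, 15/4, 4/3.
That gives 3 positive pivots.
H is positive definite, so the origin is a strict local minimum.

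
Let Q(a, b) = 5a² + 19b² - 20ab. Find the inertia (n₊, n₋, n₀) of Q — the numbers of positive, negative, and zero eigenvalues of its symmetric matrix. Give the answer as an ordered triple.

The symmetric matrix is A = [[5, -10], [-10, 19]].
Applying the same elementary operations to the rows and columns of A produces a congruent diagonal matrix with entries 5, -1.
Counting signs: 1 positive, 1 negative.

(1, 1, 0)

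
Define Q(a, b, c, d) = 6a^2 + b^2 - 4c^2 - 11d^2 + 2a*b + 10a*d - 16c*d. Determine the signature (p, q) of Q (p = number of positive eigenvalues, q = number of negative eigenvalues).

(2, 1)

Write A = [[6, 1, 0, 5], [1, 1, 0, 0], [0, 0, -4, -8], [5, 0, -8, -11]].
Symmetric row and column elimination reduces A to a congruent diagonal form with pivots 6, 5/6, -4, 0.
Counting signs: 2 positive, 1 negative, 1 zero.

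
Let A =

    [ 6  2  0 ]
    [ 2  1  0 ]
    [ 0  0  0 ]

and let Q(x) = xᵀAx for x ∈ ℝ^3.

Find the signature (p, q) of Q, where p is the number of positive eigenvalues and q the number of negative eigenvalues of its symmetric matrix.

(2, 0)

Symmetric row and column elimination reduces A to a congruent diagonal form with pivots 6, 1/3, 0.
So there are 2 positive, 1 zero pivots.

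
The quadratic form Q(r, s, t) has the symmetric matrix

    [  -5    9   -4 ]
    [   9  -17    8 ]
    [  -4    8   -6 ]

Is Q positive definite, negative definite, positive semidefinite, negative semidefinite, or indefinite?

negative definite

Row-reducing A symmetrically gives the diagonal entries -5, -4/5, -2.
That gives 3 negative pivots.
Hence Q is negative definite.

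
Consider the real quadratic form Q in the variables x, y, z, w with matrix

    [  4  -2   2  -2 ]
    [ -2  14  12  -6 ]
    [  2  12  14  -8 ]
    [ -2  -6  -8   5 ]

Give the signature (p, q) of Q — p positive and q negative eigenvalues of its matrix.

(3, 0)

Applying the same elementary operations to the rows and columns of A produces a congruent diagonal matrix with entries 4, 13, 0, 3/13.
So there are 3 positive, 1 zero pivots.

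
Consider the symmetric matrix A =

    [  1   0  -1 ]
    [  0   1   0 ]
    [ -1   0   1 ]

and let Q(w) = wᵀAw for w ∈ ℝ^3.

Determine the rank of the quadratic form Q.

Symmetric row and column elimination reduces A to a congruent diagonal form with pivots 1, 1, 0.
That gives 2 positive, 1 zero pivots.
The rank is the number of nonzero pivots: 2.

2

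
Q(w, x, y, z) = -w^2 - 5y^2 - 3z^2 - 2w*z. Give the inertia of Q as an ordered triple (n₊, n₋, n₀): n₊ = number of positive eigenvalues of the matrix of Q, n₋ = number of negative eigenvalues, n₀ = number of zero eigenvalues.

The associated matrix is A = [[-1, 0, 0, -1], [0, 0, 0, 0], [0, 0, -5, 0], [-1, 0, 0, -3]].
Applying the same elementary operations to the rows and columns of A produces a congruent diagonal matrix with entries -1, 0, -5, -2.
So there are 3 negative, 1 zero pivots.

(0, 3, 1)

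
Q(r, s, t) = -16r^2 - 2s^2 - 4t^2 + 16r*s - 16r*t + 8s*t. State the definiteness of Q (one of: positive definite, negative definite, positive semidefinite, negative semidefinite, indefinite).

indefinite

Write A = [[-16, 8, -8], [8, -2, 4], [-8, 4, -4]].
Row-reducing A symmetrically gives the diagonal entries -16, 2, 0.
Counting signs: 1 positive, 1 negative, 1 zero.
Hence Q is indefinite.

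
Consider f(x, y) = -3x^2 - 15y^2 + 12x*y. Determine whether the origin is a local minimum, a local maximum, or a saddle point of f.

local maximum

The Hessian at the origin is H = [[-6, 12], [12, -30]].
det H = -6·-30 − (12)² = 36 > 0 and H[1,1] = -6 < 0, so H is negative definite.
Therefore the origin is a local maximum.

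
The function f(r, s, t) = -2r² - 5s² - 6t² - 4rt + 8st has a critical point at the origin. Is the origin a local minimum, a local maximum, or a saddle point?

The Hessian at the origin is H = [[-4, 0, -4], [0, -10, 8], [-4, 8, -12]].
Congruent diagonalization of H (simultaneous row and column reduction) yields pivots -4, -10, -8/5.
That gives 3 negative pivots.
H is negative definite, so the origin is a strict local maximum.

local maximum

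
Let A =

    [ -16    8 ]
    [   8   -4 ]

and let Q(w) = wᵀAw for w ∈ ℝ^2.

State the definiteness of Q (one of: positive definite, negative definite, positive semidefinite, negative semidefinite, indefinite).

negative semidefinite

For the 2×2 matrix [[-16, 8], [8, -4]]: det = -16·-4 − (8)² = 0, trace = -20.
det = 0 so one eigenvalue is zero; the form is semidefinite with the sign of the trace.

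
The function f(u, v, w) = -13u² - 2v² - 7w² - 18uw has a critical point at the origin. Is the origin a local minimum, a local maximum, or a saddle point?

local maximum

The Hessian at the origin is H = [[-26, 0, -18], [0, -4, 0], [-18, 0, -14]].
Applying the same elementary operations to the rows and columns of H produces a congruent diagonal matrix with entries -26, -4, -20/13.
That gives 3 negative pivots.
H is negative definite, so the origin is a strict local maximum.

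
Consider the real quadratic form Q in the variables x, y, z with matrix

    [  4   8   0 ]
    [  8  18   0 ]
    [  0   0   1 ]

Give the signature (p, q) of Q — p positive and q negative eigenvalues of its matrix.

(3, 0)

Congruent diagonalization of A (simultaneous row and column reduction) yields pivots 4, 2, 1.
So there are 3 positive pivots.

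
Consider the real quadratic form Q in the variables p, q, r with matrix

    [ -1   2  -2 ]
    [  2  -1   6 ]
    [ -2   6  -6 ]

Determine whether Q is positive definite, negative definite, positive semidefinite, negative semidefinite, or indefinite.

Congruent diagonalization of A (simultaneous row and column reduction) yields pivots -1, 3, -10/3.
Counting signs: 1 positive, 2 negative.
Hence Q is indefinite.

indefinite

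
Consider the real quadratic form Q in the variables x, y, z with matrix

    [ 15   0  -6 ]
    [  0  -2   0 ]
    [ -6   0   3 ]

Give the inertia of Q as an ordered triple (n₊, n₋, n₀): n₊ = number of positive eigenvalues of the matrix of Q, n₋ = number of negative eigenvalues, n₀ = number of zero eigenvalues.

Symmetric row and column elimination reduces A to a congruent diagonal form with pivots 15, -2, 3/5.
So there are 2 positive, 1 negative pivots.

(2, 1, 0)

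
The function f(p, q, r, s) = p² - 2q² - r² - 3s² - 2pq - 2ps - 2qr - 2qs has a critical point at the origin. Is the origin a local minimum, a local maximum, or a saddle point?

The Hessian at the origin is H = [[2, -2, 0, -2], [-2, -4, -2, -2], [0, -2, -2, 0], [-2, -2, 0, -6]].
Applying the same elementary operations to the rows and columns of H produces a congruent diagonal matrix with entries 2, -6, -4/3, -4.
Counting signs: 1 positive, 3 negative.
H is indefinite, so the origin is a saddle point.

saddle point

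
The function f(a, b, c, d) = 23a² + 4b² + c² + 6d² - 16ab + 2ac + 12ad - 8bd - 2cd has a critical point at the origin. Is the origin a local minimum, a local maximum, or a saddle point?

The Hessian at the origin is H = [[46, -16, 2, 12], [-16, 8, 0, -8], [2, 0, 2, -2], [12, -8, -2, 12]].
Row-reducing H symmetrically gives the diagonal entries 46, 56/23, 12/7, 5/3.
Counting signs: 4 positive.
H is positive definite, so the origin is a strict local minimum.

local minimum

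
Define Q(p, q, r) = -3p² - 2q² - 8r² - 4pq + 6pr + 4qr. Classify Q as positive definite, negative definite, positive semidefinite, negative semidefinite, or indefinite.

The associated matrix is A = [[-3, -2, 3], [-2, -2, 2], [3, 2, -8]].
An LDLᵀ factorisation of A has diagonal entries -3, -2/3, -5.
That gives 3 negative pivots.
Hence Q is negative definite.

negative definite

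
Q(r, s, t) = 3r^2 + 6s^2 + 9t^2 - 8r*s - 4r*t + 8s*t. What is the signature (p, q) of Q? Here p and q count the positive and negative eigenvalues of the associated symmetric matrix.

The symmetric matrix is A = [[3, -4, -2], [-4, 6, 4], [-2, 4, 9]].
Congruent diagonalization of A (simultaneous row and column reduction) yields pivots 3, 2/3, 5.
So there are 3 positive pivots.

(3, 0)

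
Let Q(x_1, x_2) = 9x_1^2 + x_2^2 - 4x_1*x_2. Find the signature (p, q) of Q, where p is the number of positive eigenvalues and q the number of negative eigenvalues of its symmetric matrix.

(2, 0)

Write A = [[9, -2], [-2, 1]].
Row-reducing A symmetrically gives the diagonal entries 9, 5/9.
That gives 2 positive pivots.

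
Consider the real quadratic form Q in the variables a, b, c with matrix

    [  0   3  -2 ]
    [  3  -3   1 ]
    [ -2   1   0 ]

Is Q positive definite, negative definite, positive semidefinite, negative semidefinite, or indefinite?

indefinite

A is congruent to a diagonal matrix with 1 positive, 1 negative and 1 zero entries, so Q is indefinite.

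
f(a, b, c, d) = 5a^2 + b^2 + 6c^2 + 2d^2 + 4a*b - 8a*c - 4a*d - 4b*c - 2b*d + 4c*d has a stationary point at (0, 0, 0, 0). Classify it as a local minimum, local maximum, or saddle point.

The Hessian at the origin is H = [[10, 4, -8, -4], [4, 2, -4, -2], [-8, -4, 12, 4], [-4, -2, 4, 4]].
Symmetric row and column elimination reduces H to a congruent diagonal form with pivots 10, 2/5, 4, 2.
So there are 4 positive pivots.
H is positive definite, so the origin is a strict local minimum.

local minimum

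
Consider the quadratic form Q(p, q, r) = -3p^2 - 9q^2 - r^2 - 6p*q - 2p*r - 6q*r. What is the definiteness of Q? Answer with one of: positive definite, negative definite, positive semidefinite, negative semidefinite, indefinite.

negative semidefinite

The associated matrix is A = [[-3, -3, -1], [-3, -9, -3], [-1, -3, -1]].
Symmetric row and column elimination reduces A to a congruent diagonal form with pivots -3, -6, 0.
So there are 2 negative, 1 zero pivots.
Hence Q is negative semidefinite.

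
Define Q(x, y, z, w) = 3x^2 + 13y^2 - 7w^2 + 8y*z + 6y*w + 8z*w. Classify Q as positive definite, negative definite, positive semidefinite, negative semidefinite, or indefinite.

The symmetric matrix is A = [[3, 0, 0, 0], [0, 13, 4, 3], [0, 4, 0, 4], [0, 3, 4, -7]].
Symmetric row and column elimination reduces A to a congruent diagonal form with pivots 3, 13, -16/13, 0.
Counting signs: 2 positive, 1 negative, 1 zero.
Hence Q is indefinite.

indefinite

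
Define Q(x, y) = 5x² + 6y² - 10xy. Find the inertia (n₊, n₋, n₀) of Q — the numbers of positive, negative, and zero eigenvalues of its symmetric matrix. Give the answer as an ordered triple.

The symmetric matrix is A = [[5, -5], [-5, 6]].
Row-reducing A symmetrically gives the diagonal entries 5, 1.
So there are 2 positive pivots.

(2, 0, 0)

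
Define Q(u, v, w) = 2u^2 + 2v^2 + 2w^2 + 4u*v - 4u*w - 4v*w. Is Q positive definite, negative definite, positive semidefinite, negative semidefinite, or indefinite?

The associated matrix is A = [[2, 2, -2], [2, 2, -2], [-2, -2, 2]].
Row-reducing A symmetrically gives the diagonal entries 2, 0, 0.
So there are 1 positive, 2 zero pivots.
Hence Q is positive semidefinite.

positive semidefinite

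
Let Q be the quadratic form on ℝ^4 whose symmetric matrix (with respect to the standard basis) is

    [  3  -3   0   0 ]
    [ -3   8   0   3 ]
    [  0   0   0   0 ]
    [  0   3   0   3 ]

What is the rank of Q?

Applying the same elementary operations to the rows and columns of A produces a congruent diagonal matrix with entries 3, 5, 0, 6/5.
That gives 3 positive, 1 zero pivots.
The rank is the number of nonzero pivots: 3.

3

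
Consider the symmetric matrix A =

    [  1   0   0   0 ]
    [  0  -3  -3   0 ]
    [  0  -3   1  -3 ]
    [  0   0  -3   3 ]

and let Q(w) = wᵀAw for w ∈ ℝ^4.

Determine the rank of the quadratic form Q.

Row-reducing A symmetrically gives the diagonal entries 1, -3, 4, 3/4.
That gives 3 positive, 1 negative pivots.
The rank is the number of nonzero pivots: 4.

4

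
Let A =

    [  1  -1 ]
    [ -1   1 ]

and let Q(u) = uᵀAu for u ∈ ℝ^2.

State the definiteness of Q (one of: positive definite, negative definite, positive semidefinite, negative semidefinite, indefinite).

positive semidefinite

For the 2×2 matrix [[1, -1], [-1, 1]]: det = 1·1 − (-1)² = 0, trace = 2.
det = 0 so one eigenvalue is zero; the form is semidefinite with the sign of the trace.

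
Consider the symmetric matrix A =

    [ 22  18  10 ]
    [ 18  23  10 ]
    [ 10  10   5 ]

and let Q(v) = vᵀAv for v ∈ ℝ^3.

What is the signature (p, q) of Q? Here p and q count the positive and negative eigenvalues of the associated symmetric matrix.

Row-reducing A symmetrically gives the diagonal entries 22, 91/11, 5/91.
That gives 3 positive pivots.

(3, 0)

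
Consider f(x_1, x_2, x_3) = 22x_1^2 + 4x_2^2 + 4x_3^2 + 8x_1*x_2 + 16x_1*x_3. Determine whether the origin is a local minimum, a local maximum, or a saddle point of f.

local minimum

The Hessian at the origin is H = [[44, 8, 16], [8, 8, 0], [16, 0, 8]].
Row-reducing H symmetrically gives the diagonal entries 44, 72/11, 8/9.
So there are 3 positive pivots.
H is positive definite, so the origin is a strict local minimum.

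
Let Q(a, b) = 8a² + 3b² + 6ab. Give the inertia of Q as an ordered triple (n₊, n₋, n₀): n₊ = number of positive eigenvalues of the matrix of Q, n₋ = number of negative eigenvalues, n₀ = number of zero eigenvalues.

(2, 0, 0)

The symmetric matrix is A = [[8, 3], [3, 3]].
Row-reducing A symmetrically gives the diagonal entries 8, 15/8.
Counting signs: 2 positive.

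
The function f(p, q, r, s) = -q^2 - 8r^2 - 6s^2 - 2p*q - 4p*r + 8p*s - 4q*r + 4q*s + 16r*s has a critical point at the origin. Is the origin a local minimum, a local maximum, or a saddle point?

saddle point

The Hessian at the origin is H = [[0, -2, -4, 8], [-2, -2, -4, 4], [-4, -4, -16, 16], [8, 4, 16, -12]].
H is indefinite, so the origin is a saddle point.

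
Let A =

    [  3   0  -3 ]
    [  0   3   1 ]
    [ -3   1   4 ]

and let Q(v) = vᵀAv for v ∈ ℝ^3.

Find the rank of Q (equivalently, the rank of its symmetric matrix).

3

Row-reducing A symmetrically gives the diagonal entries 3, 3, 2/3.
Counting signs: 3 positive.
The rank is the number of nonzero pivots: 3.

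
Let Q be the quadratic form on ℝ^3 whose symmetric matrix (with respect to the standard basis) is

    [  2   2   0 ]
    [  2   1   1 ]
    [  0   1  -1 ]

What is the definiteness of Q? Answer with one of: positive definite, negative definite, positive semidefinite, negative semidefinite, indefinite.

indefinite

Applying the same elementary operations to the rows and columns of A produces a congruent diagonal matrix with entries 2, -1, 0.
Counting signs: 1 positive, 1 negative, 1 zero.
Hence Q is indefinite.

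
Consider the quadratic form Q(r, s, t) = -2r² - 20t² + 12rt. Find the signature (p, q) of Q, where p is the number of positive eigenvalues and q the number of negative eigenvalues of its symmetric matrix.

(0, 2)

The associated matrix is A = [[-2, 0, 6], [0, 0, 0], [6, 0, -20]].
Symmetric row and column elimination reduces A to a congruent diagonal form with pivots -2, 0, -2.
That gives 2 negative, 1 zero pivots.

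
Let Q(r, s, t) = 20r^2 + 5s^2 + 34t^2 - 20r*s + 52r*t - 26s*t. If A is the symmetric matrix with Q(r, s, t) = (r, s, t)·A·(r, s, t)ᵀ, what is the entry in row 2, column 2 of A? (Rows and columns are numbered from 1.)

5

The coefficient of s^2 in Q is 5, and that is exactly A[2,2].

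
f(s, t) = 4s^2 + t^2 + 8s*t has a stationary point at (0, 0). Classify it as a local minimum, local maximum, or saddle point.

The Hessian at the origin is H = [[8, 8], [8, 2]].
det H = 8·2 − (8)² = -48 < 0, so H is indefinite.
Therefore the origin is a saddle point.

saddle point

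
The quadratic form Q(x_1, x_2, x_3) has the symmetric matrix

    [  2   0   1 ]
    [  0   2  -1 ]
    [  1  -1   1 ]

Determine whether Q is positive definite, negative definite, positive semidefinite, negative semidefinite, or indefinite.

positive semidefinite

Row-reducing A symmetrically gives the diagonal entries 2, 2, 0.
Counting signs: 2 positive, 1 zero.
Hence Q is positive semidefinite.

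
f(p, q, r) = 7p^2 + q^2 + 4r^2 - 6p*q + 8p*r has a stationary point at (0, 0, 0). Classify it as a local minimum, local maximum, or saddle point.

The Hessian at the origin is H = [[14, -6, 8], [-6, 2, 0], [8, 0, 8]].
Row-reducing H symmetrically gives the diagonal entries 14, -4/7, 24.
Counting signs: 2 positive, 1 negative.
H is indefinite, so the origin is a saddle point.

saddle point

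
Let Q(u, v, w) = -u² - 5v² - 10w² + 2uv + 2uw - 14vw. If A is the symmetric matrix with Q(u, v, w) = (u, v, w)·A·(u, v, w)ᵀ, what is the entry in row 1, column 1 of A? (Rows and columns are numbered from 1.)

The coefficient of u² in Q is -1, and that is exactly A[1,1].

-1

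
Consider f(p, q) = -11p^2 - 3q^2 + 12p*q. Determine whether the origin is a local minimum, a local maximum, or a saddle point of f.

saddle point

The Hessian at the origin is H = [[-22, 12], [12, -6]].
det H = -22·-6 − (12)² = -12 < 0, so H is indefinite.
Therefore the origin is a saddle point.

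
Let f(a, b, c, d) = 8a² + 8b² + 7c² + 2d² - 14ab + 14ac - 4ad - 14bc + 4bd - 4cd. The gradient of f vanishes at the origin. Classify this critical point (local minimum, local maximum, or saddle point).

The Hessian at the origin is H = [[16, -14, 14, -4], [-14, 16, -14, 4], [14, -14, 14, -4], [-4, 4, -4, 4]].
Symmetric row and column elimination reduces H to a congruent diagonal form with pivots 16, 15/4, 14/15, 20/7.
Counting signs: 4 positive.
H is positive definite, so the origin is a strict local minimum.

local minimum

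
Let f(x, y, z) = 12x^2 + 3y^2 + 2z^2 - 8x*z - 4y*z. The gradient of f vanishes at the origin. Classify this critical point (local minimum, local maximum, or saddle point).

saddle point

The Hessian at the origin is H = [[24, 0, -8], [0, 6, -4], [-8, -4, 4]].
Congruent diagonalization of H (simultaneous row and column reduction) yields pivots 24, 6, -4/3.
So there are 2 positive, 1 negative pivots.
H is indefinite, so the origin is a saddle point.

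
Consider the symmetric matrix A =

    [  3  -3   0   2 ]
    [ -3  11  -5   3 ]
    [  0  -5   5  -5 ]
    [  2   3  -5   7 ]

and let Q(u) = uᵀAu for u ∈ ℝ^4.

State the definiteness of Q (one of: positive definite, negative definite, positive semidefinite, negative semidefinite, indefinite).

Symmetric row and column elimination reduces A to a congruent diagonal form with pivots 3, 8, 15/8, 2/3.
Counting signs: 4 positive.
Hence Q is positive definite.

positive definite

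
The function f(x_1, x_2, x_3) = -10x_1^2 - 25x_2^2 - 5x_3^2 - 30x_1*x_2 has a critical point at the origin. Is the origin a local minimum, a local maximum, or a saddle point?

The Hessian at the origin is H = [[-20, -30, 0], [-30, -50, 0], [0, 0, -10]].
Row-reducing H symmetrically gives the diagonal entries -20, -5, -10.
So there are 3 negative pivots.
H is negative definite, so the origin is a strict local maximum.

local maximum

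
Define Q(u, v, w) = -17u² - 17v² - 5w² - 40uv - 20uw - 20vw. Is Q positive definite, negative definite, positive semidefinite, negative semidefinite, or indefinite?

indefinite

The symmetric matrix is A = [[-17, -20, -10], [-20, -17, -10], [-10, -10, -5]].
Applying the same elementary operations to the rows and columns of A produces a congruent diagonal matrix with entries -17, 111/17, 15/37.
Counting signs: 2 positive, 1 negative.
Hence Q is indefinite.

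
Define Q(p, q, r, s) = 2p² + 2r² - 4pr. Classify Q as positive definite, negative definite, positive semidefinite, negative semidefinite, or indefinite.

The symmetric matrix is A = [[2, 0, -2, 0], [0, 0, 0, 0], [-2, 0, 2, 0], [0, 0, 0, 0]].
Applying the same elementary operations to the rows and columns of A produces a congruent diagonal matrix with entries 2, 0, 0, 0.
So there are 1 positive, 3 zero pivots.
Hence Q is positive semidefinite.

positive semidefinite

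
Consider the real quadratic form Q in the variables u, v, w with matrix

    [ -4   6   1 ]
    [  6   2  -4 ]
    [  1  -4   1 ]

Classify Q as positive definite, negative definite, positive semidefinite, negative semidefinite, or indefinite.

indefinite

An LDLᵀ factorisation of A has diagonal entries -4, 11, 15/22.
Counting signs: 2 positive, 1 negative.
Hence Q is indefinite.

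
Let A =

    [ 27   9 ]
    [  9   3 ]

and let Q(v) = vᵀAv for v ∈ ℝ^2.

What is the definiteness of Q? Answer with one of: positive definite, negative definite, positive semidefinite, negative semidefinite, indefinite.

positive semidefinite

For the 2×2 matrix [[27, 9], [9, 3]]: det = 27·3 − (9)² = 0, trace = 30.
det = 0 so one eigenvalue is zero; the form is semidefinite with the sign of the trace.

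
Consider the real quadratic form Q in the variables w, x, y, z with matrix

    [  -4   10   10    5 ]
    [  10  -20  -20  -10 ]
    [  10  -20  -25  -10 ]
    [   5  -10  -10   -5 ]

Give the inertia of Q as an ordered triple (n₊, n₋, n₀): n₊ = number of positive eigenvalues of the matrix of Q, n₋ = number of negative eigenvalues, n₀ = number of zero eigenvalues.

Row-reducing A symmetrically gives the diagonal entries -4, 5, -5, 0.
That gives 1 positive, 2 negative, 1 zero pivots.

(1, 2, 1)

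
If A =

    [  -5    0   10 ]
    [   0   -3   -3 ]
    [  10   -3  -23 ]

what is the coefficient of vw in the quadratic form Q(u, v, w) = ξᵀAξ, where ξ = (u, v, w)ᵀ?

The coefficient of vw is A[2,3] + A[3,2] = 2·(-3) = -6.

-6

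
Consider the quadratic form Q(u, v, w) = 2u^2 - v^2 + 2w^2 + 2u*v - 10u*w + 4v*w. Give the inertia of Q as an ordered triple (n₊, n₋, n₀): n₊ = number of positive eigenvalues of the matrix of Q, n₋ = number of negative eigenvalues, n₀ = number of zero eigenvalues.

The symmetric matrix is A = [[2, 1, -5], [1, -1, 2], [-5, 2, 2]].
An LDLᵀ factorisation of A has diagonal entries 2, -3/2, 3.
That gives 2 positive, 1 negative pivots.

(2, 1, 0)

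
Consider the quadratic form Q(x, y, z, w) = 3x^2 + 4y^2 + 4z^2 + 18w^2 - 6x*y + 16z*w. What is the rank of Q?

4

The associated matrix is A = [[3, -3, 0, 0], [-3, 4, 0, 0], [0, 0, 4, 8], [0, 0, 8, 18]].
An LDLᵀ factorisation of A has diagonal entries 3, 1, 4, 2.
So there are 4 positive pivots.
The rank is the number of nonzero pivots: 4.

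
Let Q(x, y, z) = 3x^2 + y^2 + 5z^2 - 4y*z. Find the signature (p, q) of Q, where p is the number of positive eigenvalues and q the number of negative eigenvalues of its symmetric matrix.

Write A = [[3, 0, 0], [0, 1, -2], [0, -2, 5]].
Congruent diagonalization of A (simultaneous row and column reduction) yields pivots 3, 1, 1.
That gives 3 positive pivots.

(3, 0)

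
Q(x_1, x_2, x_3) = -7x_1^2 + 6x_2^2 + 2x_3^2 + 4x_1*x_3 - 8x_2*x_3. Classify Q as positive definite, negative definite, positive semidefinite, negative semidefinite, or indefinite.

indefinite

The associated matrix is A = [[-7, 0, 2], [0, 6, -4], [2, -4, 2]].
An LDLᵀ factorisation of A has diagonal entries -7, 6, -2/21.
So there are 1 positive, 2 negative pivots.
Hence Q is indefinite.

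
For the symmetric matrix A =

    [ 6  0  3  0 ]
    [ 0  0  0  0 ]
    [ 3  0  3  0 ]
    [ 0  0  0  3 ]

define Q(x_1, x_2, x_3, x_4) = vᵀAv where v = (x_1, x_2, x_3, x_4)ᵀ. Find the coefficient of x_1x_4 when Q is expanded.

0

The coefficient of x_1x_4 is A[1,4] + A[4,1] = 2·0 = 0.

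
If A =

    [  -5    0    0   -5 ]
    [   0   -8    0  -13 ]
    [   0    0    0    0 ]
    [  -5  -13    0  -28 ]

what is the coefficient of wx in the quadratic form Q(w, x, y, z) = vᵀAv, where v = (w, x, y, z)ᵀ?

0

The coefficient of wx is A[1,2] + A[2,1] = 2·0 = 0.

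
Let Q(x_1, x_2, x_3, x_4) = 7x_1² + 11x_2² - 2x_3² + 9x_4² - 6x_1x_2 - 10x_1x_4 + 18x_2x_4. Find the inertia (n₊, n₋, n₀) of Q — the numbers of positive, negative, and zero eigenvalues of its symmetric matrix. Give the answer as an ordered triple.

(3, 1, 0)

The symmetric matrix is A = [[7, -3, 0, -5], [-3, 11, 0, 9], [0, 0, -2, 0], [-5, 9, 0, 9]].
An LDLᵀ factorisation of A has diagonal entries 7, 68/7, -2, 10/17.
That gives 3 positive, 1 negative pivots.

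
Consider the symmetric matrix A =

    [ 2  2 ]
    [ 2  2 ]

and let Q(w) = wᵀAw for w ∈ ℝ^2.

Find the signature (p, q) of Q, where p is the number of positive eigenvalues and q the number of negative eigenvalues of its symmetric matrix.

Applying the same elementary operations to the rows and columns of A produces a congruent diagonal matrix with entries 2, 0.
So there are 1 positive, 1 zero pivots.

(1, 0)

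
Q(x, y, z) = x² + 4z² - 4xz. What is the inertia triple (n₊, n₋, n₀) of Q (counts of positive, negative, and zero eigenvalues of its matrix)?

(1, 0, 2)

The symmetric matrix is A = [[1, 0, -2], [0, 0, 0], [-2, 0, 4]].
Applying the same elementary operations to the rows and columns of A produces a congruent diagonal matrix with entries 1, 0, 0.
Counting signs: 1 positive, 2 zero.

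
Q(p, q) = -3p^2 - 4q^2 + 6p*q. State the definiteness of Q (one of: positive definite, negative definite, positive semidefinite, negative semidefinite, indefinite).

The symmetric matrix of Q is [[-3, 3], [3, -4]].
For the 2×2 matrix [[-3, 3], [3, -4]]: det = -3·-4 − (3)² = 3, trace = -7.
det > 0 so both eigenvalues share the sign of the trace; trace = -7 < 0 ⇒ both negative.

negative definite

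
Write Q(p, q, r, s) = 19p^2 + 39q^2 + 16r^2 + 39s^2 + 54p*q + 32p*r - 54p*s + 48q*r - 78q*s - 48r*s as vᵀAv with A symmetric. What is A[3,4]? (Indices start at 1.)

-24

The coefficient of r·s in Q is -48. For a symmetric A this equals A[3,4] + A[4,3] = 2·A[3,4].
So A[3,4] = -48/2 = -24.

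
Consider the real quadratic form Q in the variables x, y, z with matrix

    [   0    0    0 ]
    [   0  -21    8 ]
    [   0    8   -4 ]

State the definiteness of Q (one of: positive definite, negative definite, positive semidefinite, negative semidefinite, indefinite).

negative semidefinite

Row-reducing A symmetrically gives the diagonal entries 0, -21, -20/21.
So there are 2 negative, 1 zero pivots.
Hence Q is negative semidefinite.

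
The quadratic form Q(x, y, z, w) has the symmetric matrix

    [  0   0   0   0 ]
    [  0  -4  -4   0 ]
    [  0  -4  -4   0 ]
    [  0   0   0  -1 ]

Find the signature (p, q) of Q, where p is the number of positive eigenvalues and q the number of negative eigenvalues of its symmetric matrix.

(0, 2)

Row-reducing A symmetrically gives the diagonal entries 0, -4, 0, -1.
That gives 2 negative, 2 zero pivots.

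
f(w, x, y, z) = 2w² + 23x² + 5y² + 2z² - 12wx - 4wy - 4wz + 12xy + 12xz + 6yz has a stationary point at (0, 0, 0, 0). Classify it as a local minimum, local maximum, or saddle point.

The Hessian at the origin is H = [[4, -12, -4, -4], [-12, 46, 12, 12], [-4, 12, 10, 6], [-4, 12, 6, 4]].
An LDLᵀ factorisation of H has diagonal entries 4, 10, 6, -2/3.
That gives 3 positive, 1 negative pivots.
H is indefinite, so the origin is a saddle point.

saddle point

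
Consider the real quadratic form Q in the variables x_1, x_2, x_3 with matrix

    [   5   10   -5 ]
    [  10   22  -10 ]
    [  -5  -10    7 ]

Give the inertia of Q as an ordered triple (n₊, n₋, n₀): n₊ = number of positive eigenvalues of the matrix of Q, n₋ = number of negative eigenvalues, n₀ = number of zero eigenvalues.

(3, 0, 0)

An LDLᵀ factorisation of A has diagonal entries 5, 2, 2.
Counting signs: 3 positive.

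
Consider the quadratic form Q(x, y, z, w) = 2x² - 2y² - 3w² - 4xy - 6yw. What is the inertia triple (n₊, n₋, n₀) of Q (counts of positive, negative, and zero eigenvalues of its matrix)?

(1, 2, 1)

The symmetric matrix is A = [[2, -2, 0, 0], [-2, -2, 0, -3], [0, 0, 0, 0], [0, -3, 0, -3]].
Congruent diagonalization of A (simultaneous row and column reduction) yields pivots 2, -4, 0, -3/4.
So there are 1 positive, 2 negative, 1 zero pivots.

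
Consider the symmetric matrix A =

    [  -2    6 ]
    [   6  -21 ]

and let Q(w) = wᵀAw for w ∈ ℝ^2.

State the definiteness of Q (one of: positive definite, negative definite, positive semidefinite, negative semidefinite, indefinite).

For the 2×2 matrix [[-2, 6], [6, -21]]: det = -2·-21 − (6)² = 6, trace = -23.
det > 0 so both eigenvalues share the sign of the trace; trace = -23 < 0 ⇒ both negative.

negative definite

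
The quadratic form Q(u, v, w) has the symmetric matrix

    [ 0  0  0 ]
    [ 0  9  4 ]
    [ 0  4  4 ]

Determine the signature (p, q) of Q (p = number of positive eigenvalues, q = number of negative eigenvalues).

(2, 0)

Applying the same elementary operations to the rows and columns of A produces a congruent diagonal matrix with entries 0, 9, 20/9.
That gives 2 positive, 1 zero pivots.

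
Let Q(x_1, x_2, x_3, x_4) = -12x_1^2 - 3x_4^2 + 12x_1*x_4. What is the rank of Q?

The symmetric matrix is A = [[-12, 0, 0, 6], [0, 0, 0, 0], [0, 0, 0, 0], [6, 0, 0, -3]].
Congruent diagonalization of A (simultaneous row and column reduction) yields pivots -12, 0, 0, 0.
That gives 1 negative, 3 zero pivots.
The rank is the number of nonzero pivots: 1.

1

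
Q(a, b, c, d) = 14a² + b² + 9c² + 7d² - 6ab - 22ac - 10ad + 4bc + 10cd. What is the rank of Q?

The symmetric matrix is A = [[14, -3, -11, -5], [-3, 1, 2, 0], [-11, 2, 9, 5], [-5, 0, 5, 7]].
Symmetric row and column elimination reduces A to a congruent diagonal form with pivots 14, 5/14, 0, 2.
Counting signs: 3 positive, 1 zero.
The rank is the number of nonzero pivots: 3.

3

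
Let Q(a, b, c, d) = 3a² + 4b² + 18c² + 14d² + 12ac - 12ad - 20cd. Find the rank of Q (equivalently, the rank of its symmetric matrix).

4

The symmetric matrix is A = [[3, 0, 6, -6], [0, 4, 0, 0], [6, 0, 18, -10], [-6, 0, -10, 14]].
An LDLᵀ factorisation of A has diagonal entries 3, 4, 6, 4/3.
So there are 4 positive pivots.
The rank is the number of nonzero pivots: 4.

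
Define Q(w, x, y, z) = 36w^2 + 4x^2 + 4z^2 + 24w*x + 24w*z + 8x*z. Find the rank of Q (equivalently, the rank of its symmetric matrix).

Write A = [[36, 12, 0, 12], [12, 4, 0, 4], [0, 0, 0, 0], [12, 4, 0, 4]].
Applying the same elementary operations to the rows and columns of A produces a congruent diagonal matrix with entries 36, 0, 0, 0.
That gives 1 positive, 3 zero pivots.
The rank is the number of nonzero pivots: 1.

1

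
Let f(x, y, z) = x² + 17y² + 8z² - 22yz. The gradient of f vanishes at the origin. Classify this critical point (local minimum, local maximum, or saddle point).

The Hessian at the origin is H = [[2, 0, 0], [0, 34, -22], [0, -22, 16]].
Symmetric row and column elimination reduces H to a congruent diagonal form with pivots 2, 34, 30/17.
That gives 3 positive pivots.
H is positive definite, so the origin is a strict local minimum.

local minimum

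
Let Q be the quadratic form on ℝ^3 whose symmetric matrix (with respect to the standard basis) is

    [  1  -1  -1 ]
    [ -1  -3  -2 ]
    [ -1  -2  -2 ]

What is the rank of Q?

3

Symmetric row and column elimination reduces A to a congruent diagonal form with pivots 1, -4, -3/4.
That gives 1 positive, 2 negative pivots.
The rank is the number of nonzero pivots: 3.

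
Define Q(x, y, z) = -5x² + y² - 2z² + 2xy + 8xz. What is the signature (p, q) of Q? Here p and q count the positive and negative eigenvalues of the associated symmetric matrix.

(2, 1)

The symmetric matrix is A = [[-5, 1, 4], [1, 1, 0], [4, 0, -2]].
Applying the same elementary operations to the rows and columns of A produces a congruent diagonal matrix with entries -5, 6/5, 2/3.
Counting signs: 2 positive, 1 negative.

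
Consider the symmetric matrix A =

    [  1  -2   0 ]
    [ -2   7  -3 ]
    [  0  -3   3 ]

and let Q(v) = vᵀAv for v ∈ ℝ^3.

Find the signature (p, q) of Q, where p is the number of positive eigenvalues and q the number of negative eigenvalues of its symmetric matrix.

Symmetric row and column elimination reduces A to a congruent diagonal form with pivots 1, 3, 0.
Counting signs: 2 positive, 1 zero.

(2, 0)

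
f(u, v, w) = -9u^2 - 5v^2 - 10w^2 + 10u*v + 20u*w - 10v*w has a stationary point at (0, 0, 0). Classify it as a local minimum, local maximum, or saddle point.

saddle point

The Hessian at the origin is H = [[-18, 10, 20], [10, -10, -10], [20, -10, -20]].
An LDLᵀ factorisation of H has diagonal entries -18, -40/9, 5/2.
So there are 1 positive, 2 negative pivots.
H is indefinite, so the origin is a saddle point.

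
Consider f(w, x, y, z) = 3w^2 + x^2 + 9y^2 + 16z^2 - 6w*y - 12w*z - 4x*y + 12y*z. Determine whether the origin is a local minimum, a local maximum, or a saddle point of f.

The Hessian at the origin is H = [[6, 0, -6, -12], [0, 2, -4, 0], [-6, -4, 18, 12], [-12, 0, 12, 32]].
An LDLᵀ factorisation of H has diagonal entries 6, 2, 4, 8.
So there are 4 positive pivots.
H is positive definite, so the origin is a strict local minimum.

local minimum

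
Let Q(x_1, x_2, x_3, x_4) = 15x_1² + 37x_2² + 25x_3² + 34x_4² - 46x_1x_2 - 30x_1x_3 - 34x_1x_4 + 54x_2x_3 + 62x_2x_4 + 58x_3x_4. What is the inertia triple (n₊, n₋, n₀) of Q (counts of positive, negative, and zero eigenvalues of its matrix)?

(4, 0, 0)

The associated matrix is A = [[15, -23, -15, -17], [-23, 37, 27, 31], [-15, 27, 25, 29], [-17, 31, 29, 34]].
Congruent diagonalization of A (simultaneous row and column reduction) yields pivots 15, 26/15, 10/13, 1/5.
So there are 4 positive pivots.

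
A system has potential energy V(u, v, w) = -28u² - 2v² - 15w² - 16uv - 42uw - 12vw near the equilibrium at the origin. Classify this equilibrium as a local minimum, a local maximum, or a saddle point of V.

saddle point

The Hessian at the origin is H = [[-56, -16, -42], [-16, -4, -12], [-42, -12, -30]].
Congruent diagonalization of H (simultaneous row and column reduction) yields pivots -56, 4/7, 3/2.
So there are 2 positive, 1 negative pivots.
H is indefinite, so the origin is a saddle point.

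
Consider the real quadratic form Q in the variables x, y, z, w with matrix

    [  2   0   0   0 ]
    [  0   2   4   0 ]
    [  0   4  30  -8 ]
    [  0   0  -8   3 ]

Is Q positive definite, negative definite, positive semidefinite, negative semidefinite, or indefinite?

positive definite

Congruent diagonalization of A (simultaneous row and column reduction) yields pivots 2, 2, 22, 1/11.
That gives 4 positive pivots.
Hence Q is positive definite.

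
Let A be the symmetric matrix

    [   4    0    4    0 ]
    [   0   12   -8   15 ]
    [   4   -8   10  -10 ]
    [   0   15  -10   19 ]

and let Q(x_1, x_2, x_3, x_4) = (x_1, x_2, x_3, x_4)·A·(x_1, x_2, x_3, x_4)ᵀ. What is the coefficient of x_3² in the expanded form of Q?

10

The coefficient of x_3² is the diagonal entry A[3,3] = 10.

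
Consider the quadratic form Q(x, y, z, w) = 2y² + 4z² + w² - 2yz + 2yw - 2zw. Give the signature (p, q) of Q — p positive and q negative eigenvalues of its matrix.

(3, 0)

The symmetric matrix is A = [[0, 0, 0, 0], [0, 2, -1, 1], [0, -1, 4, -1], [0, 1, -1, 1]].
Symmetric row and column elimination reduces A to a congruent diagonal form with pivots 0, 2, 7/2, 3/7.
That gives 3 positive, 1 zero pivots.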